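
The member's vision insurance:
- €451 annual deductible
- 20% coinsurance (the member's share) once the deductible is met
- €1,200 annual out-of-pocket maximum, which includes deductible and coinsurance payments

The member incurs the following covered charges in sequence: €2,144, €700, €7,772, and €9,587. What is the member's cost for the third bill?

€270.40

Claim 1 (€2,144): €451 finishes the deductible; €1,693 goes to coinsurance; member's 20% is €338.60. Cost to member: €789.60. OOP to date €789.60.
Claim 2 (€700): deductible already satisfied, so member's share is 20% × €700 = €140. Member pays €140; OOP now €929.60.
Claim 3 (€7,772): deductible already satisfied, so member's share is 20% × €7,772 = €1,554.40. Adding that to €929.60 gives €2,484, past the €1,200 cap; member pays only €1,200 − €929.60 = €270.40.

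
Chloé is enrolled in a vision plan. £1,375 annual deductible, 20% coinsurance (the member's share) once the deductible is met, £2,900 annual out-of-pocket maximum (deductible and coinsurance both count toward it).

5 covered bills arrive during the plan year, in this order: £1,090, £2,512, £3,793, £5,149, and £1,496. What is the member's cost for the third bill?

£758.60

Claim 1 (£1,090): fully absorbed by the deductible. Cost to member: £1,090. OOP to date £1,090.
Claim 2 (£2,512): £285 finishes the deductible; £2,227 goes to coinsurance; coinsurance £2,227 × 20% = £445.40. Member owes £730.40 (running OOP £1,820.40).
Claim 3 (£3,793): 20% coinsurance on £3,793 = £758.60. Member pays £758.60; OOP now £2,579.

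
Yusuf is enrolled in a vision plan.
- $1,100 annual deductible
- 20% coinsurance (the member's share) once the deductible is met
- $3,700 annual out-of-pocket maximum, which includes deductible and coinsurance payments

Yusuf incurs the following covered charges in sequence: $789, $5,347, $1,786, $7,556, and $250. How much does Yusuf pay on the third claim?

$357.20

#1 ($789): entire amount goes to the deductible. Member owes $789 (running OOP $789).
#2 ($5,347): $311 to deductible, leaving $5,036; 20% of $5,036 = $1,007.20. Member owes $1,318.20 (running OOP $2,107.20).
#3 ($1,786): deductible already satisfied, so member's share is 20% × $1,786 = $357.20. Cost to member: $357.20. OOP to date $2,464.40.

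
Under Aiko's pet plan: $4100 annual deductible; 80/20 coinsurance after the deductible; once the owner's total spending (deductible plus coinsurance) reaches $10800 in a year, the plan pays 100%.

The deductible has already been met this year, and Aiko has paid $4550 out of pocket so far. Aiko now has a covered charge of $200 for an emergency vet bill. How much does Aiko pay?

With the deductible met, the entire $200 is subject to coinsurance.
20% of $200 = $40 falls to the owner.
Cumulative spending $4550 + $40 = $4590 stays under the $10800 maximum.

$40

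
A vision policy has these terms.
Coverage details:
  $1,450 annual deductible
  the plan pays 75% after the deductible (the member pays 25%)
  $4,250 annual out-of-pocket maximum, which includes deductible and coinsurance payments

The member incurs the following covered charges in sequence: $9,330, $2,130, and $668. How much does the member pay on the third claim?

$167

#1 ($9,330): $1,450 finishes the deductible; $7,880 goes to coinsurance; member's 25% is $1,970. Member owes $3,420 (running OOP $3,420).
#2 ($2,130): deductible already satisfied, so member's share is 25% × $2,130 = $532.50. Cost to member: $532.50. OOP to date $3,952.50.
#3 ($668): 25% coinsurance on $668 = $167. Member pays $167; OOP now $4,119.50.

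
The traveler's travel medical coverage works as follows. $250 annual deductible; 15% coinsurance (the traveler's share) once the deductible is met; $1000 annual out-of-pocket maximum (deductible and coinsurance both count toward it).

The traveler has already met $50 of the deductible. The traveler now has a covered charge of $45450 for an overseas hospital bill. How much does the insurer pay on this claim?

$50 of the $250 deductible is already met, leaving $200.
After the $200 deductible portion, $45450 − $200 = $45250 is subject to coinsurance.
15% of $45250 = $6787.50 falls to the traveler.
That puts the traveler's cost at $200 + $6787.50 = $6987.50 before any cap.
Adding $6987.50 to the $50 already spent would give $7037.50, which exceeds the $1000 cap; the traveler pays just $1000 − $50 = $950.
Insurer pays the balance: $45450 − $950 = $44500.

$44500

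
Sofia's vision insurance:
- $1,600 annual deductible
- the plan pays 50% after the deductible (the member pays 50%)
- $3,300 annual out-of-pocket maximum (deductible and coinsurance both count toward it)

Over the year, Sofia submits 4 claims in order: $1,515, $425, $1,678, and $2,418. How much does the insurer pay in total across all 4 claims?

Claim 1 ($1,515): entire amount goes to the deductible. Member pays $1,515; OOP now $1,515. Insurer: $1,515 − $1,515 = $0.
Claim 2 ($425): $85 to deductible, leaving $340; 50% of $340 = $170. Member pays $255; OOP now $1,770. Plan pays $425 − $255 = $170.
Claim 3 ($1,678): deductible already satisfied, so member's share is 50% × $1,678 = $839. Member pays $839; OOP now $2,609. Plan pays $1,678 − $839 = $839.
Claim 4 ($2,418): 50% coinsurance on $2,418 = $1,209. OOP would hit $3,818 > $3,300, so the cap limits the member to $3,300 − $2,609 = $691. Plan pays $2,418 − $691 = $1,727.
Insurer total: $0 + $170 + $839 + $1,727 = $2,736.

$2,736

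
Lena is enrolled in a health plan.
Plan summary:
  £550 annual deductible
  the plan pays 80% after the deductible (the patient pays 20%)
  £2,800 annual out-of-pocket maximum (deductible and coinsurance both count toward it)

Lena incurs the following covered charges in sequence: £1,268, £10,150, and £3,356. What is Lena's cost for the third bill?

Claim 1 — £1,268: £550 to deductible, leaving £718; 20% of £718 = £143.60. Cost to patient: £693.60. OOP to date £693.60.
Claim 2 — £10,150: 20% coinsurance on £10,150 = £2,030. Patient owes £2,030 (running OOP £2,723.60).
Claim 3 — £3,356: deductible met; 20% of £3,356 = £671.20. OOP would hit £3,394.80 > £2,800, so the cap limits the patient to £2,800 − £2,723.60 = £76.40.

£76.40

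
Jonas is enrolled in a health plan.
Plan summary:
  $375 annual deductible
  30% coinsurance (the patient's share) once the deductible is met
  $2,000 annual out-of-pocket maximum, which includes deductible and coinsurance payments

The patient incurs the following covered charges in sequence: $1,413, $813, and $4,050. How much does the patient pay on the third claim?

$1,069.70

Claim 1 — $1,413: $375 to deductible, leaving $1,038; coinsurance $1,038 × 30% = $311.40. Patient owes $686.40 (running OOP $686.40).
Claim 2 — $813: deductible already satisfied, so patient's share is 30% × $813 = $243.90. Patient owes $243.90 (running OOP $930.30).
Claim 3 — $4,050: 30% coinsurance on $4,050 = $1,215. Adding that to $930.30 gives $2,145.30, past the $2,000 cap; patient pays only $2,000 − $930.30 = $1,069.70.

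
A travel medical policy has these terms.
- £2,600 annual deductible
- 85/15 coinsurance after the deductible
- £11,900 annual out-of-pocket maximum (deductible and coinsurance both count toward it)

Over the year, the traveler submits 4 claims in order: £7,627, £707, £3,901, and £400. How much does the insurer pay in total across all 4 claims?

Claim 1 — £7,627: deductible takes £2,600, £5,027 remains; traveler's 15% is £754.05. Traveler pays £3,354.05; OOP now £3,354.05. Plan pays £7,627 − £3,354.05 = £4,272.95.
Claim 2 — £707: 15% coinsurance on £707 = £106.05. Cost to traveler: £106.05. OOP to date £3,460.10. Plan pays £707 − £106.05 = £600.95.
Claim 3 — £3,901: 15% coinsurance on £3,901 = £585.15. Traveler pays £585.15; OOP now £4,045.25. Plan pays £3,901 − £585.15 = £3,315.85.
Claim 4 — £400: deductible met; 15% of £400 = £60. Traveler pays £60; OOP now £4,105.25. Insurer: £400 − £60 = £340.
Insurer total = bills − traveler's total = £12,635 − £4,105.25 = £8,529.75.

£8,529.75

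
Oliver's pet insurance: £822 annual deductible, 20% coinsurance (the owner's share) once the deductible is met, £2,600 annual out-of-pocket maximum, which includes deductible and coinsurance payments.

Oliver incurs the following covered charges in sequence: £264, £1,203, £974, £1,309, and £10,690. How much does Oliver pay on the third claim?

Claim 1 — £264: fully absorbed by the deductible. Owner owes £264 (running OOP £264).
Claim 2 — £1,203: deductible takes £558, £645 remains; 20% of £645 = £129. Owner owes £687 (running OOP £951).
Claim 3 — £974: deductible met; 20% of £974 = £194.80. Cost to owner: £194.80. OOP to date £1,145.80.

£194.80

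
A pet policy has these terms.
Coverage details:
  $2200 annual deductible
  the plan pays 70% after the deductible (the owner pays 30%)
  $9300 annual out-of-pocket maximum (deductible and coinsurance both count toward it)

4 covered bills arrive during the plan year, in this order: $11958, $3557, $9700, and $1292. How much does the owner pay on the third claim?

$2910

Claim 1 — $11958: $2200 to deductible, leaving $9758; owner's 30% is $2927.40. Owner pays $5127.40; OOP now $5127.40.
Claim 2 — $3557: deductible met; 30% of $3557 = $1067.10. Owner pays $1067.10; OOP now $6194.50.
Claim 3 — $9700: deductible already satisfied, so owner's share is 30% × $9700 = $2910. Cost to owner: $2910. OOP to date $9104.50.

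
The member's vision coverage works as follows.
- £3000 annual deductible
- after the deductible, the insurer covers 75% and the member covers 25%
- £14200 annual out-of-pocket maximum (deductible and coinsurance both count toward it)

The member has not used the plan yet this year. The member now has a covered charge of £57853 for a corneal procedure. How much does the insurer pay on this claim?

£43653

The full £3000 deductible is still open; £3000 of this bill applies to it.
The remaining £54853 (= £57853 − £3000) moves to coinsurance.
25% of £54853 = £13713.25 falls to the member.
So the member owes £3000 + £13713.25 = £16713.25 before any cap.
Year-to-date out-of-pocket would reach £0 + £16713.25 = £16713.25, above the £14200 maximum, so the member pays only £14200 − £0 = £14200.
The insurer covers the remainder: £57853 − £14200 = £43653.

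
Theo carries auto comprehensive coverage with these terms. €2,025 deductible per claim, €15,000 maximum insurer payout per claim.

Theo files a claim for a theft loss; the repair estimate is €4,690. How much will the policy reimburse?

Less the €2,025 deductible: €4,690 − €2,025 = €2,665.
That's under the €15,000 cap, so the insurer reimburses the full €2,665.

€2,665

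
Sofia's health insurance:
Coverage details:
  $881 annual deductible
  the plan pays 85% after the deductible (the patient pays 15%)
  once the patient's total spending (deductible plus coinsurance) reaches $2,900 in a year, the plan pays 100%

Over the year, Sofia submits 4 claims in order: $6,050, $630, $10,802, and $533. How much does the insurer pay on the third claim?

#1 ($6,050): $881 finishes the deductible; $5,169 goes to coinsurance; patient's 15% is $775.35. Cost to patient: $1,656.35. OOP to date $1,656.35. Insurer: $6,050 − $1,656.35 = $4,393.65.
#2 ($630): 15% coinsurance on $630 = $94.50. Cost to patient: $94.50. OOP to date $1,750.85. Plan pays $630 − $94.50 = $535.50.
#3 ($10,802): deductible already satisfied, so patient's share is 15% × $10,802 = $1,620.30. Adding that to $1,750.85 gives $3,371.15, past the $2,900 cap; patient pays only $2,900 − $1,750.85 = $1,149.15. Plan pays $10,802 − $1,149.15 = $9,652.85.

$9,652.85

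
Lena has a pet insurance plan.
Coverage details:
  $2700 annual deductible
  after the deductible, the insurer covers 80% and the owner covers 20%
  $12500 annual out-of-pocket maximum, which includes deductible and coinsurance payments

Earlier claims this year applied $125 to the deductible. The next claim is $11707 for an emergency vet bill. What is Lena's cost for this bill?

$4401.40

$125 of the $2700 deductible is already met, leaving $2575.
The remaining $9132 (= $11707 − $2575) moves to coinsurance.
Owner's 20% share of $9132 is $1826.40.
Owner responsibility before any cap: $2575 + $1826.40 = $4401.40.
Total out-of-pocket so far would be $125 + $4401.40 = $4526.40, below the $12500 cap — no reduction.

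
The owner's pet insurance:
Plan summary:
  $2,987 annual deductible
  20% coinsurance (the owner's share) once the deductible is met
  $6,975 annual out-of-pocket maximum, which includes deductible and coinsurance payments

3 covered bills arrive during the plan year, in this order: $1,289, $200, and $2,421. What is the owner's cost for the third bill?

$1,682.60

#1 ($1,289): all of it applies to the deductible. Cost to owner: $1,289. OOP to date $1,289.
#2 ($200): all of it applies to the deductible. Owner owes $200 (running OOP $1,489).
#3 ($2,421): $1,498 to deductible, leaving $923; owner's 20% is $184.60. Cost to owner: $1,682.60. OOP to date $3,171.60.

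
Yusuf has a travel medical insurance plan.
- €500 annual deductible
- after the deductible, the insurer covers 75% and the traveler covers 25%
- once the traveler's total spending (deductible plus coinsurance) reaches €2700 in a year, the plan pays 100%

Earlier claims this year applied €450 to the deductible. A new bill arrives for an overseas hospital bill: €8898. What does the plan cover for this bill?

Remaining deductible: €500 − €450 = €50.
After the €50 deductible portion, €8898 − €50 = €8848 is subject to coinsurance.
25% of €8848 = €2212 falls to the traveler.
Traveler responsibility before any cap: €50 + €2212 = €2262.
Year-to-date out-of-pocket would reach €450 + €2262 = €2712, above the €2700 maximum, so the traveler pays only €2700 − €450 = €2250.
Insurer pays the balance: €8898 − €2250 = €6648.

€6648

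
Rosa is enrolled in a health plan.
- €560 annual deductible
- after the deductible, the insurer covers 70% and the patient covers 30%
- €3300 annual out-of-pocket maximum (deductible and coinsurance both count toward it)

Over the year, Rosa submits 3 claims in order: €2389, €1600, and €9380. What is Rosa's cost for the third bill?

#1 (€2389): deductible takes €560, €1829 remains; 30% of €1829 = €548.70. Patient pays €1108.70; OOP now €1108.70.
#2 (€1600): 30% coinsurance on €1600 = €480. Cost to patient: €480. OOP to date €1588.70.
#3 (€9380): deductible already satisfied, so patient's share is 30% × €9380 = €2814. That would push OOP to €4402.70, over the €3300 cap, so patient pays €3300 − €1588.70 = €1711.30.

€1711.30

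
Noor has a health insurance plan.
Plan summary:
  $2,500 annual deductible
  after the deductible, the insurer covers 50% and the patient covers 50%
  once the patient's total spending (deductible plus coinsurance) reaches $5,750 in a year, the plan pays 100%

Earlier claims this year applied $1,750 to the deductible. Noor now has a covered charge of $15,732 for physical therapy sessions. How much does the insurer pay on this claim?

Deductible still to meet: $2,500 − $1,750 = $750.
After the $750 deductible portion, $15,732 − $750 = $14,982 is subject to coinsurance.
50% of $14,982 = $7,491 falls to the patient.
That puts the patient's cost at $750 + $7,491 = $8,241 before any cap.
Year-to-date out-of-pocket would reach $1,750 + $8,241 = $9,991, above the $5,750 maximum, so the patient pays only $5,750 − $1,750 = $4,000.
The plan picks up $15,732 − $4,000 = $11,732.

$11,732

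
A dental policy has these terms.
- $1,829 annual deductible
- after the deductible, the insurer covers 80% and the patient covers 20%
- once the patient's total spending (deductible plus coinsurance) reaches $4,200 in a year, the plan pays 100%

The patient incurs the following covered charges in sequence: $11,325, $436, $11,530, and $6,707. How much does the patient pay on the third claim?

$384.60

#1 ($11,325): $1,829 to deductible, leaving $9,496; patient's 20% is $1,899.20. Patient owes $3,728.20 (running OOP $3,728.20).
#2 ($436): deductible met; 20% of $436 = $87.20. Patient owes $87.20 (running OOP $3,815.40).
#3 ($11,530): deductible already satisfied, so patient's share is 20% × $11,530 = $2,306. That would push OOP to $6,121.40, over the $4,200 cap, so patient pays $4,200 − $3,815.40 = $384.60.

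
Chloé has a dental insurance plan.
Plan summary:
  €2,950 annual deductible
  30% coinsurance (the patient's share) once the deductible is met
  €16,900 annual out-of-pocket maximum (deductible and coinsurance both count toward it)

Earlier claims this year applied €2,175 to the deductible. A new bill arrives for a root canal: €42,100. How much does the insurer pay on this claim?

€28,927.50

€2,175 of the €2,950 deductible is already met, leaving €775.
The remaining €41,325 (= €42,100 − €775) moves to coinsurance.
Coinsurance: €41,325 × 30% = €12,397.50.
So the patient owes €775 + €12,397.50 = €13,172.50 before any cap.
Cumulative spending €2,175 + €13,172.50 = €15,347.50 stays under the €16,900 maximum.
The insurer covers the remainder: €42,100 − €13,172.50 = €28,927.50.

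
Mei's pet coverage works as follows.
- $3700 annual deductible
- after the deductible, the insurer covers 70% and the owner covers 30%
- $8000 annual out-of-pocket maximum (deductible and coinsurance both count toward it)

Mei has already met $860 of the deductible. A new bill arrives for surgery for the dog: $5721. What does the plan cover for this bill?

$2016.70

$860 of the $3700 deductible is already met, leaving $2840.
After the $2840 deductible portion, $5721 − $2840 = $2881 is subject to coinsurance.
Owner's 30% share of $2881 is $864.30.
Owner responsibility before any cap: $2840 + $864.30 = $3704.30.
Total out-of-pocket so far would be $860 + $3704.30 = $4564.30, below the $8000 cap — no reduction.
Insurer pays the balance: $5721 − $3704.30 = $2016.70.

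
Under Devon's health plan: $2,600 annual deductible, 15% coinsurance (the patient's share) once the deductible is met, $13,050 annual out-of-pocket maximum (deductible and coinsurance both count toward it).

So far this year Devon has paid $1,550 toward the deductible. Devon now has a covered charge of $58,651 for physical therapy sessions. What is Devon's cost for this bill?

Remaining deductible: $2,600 − $1,550 = $1,050.
That leaves $58,651 − $1,050 = $57,601 for coinsurance.
Patient's 15% share of $57,601 is $8,640.15.
So the patient owes $1,050 + $8,640.15 = $9,690.15 before any cap.
Cumulative spending $1,550 + $9,690.15 = $11,240.15 stays under the $13,050 maximum.

$9,690.15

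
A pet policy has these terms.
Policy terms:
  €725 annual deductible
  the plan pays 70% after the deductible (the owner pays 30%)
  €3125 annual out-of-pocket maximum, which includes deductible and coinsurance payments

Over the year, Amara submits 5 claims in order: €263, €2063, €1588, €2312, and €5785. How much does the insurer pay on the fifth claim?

€5035.30

Claim 1 — €263: all of it applies to the deductible. Cost to owner: €263. OOP to date €263. Insurer: €263 − €263 = €0.
Claim 2 — €2063: €462 to deductible, leaving €1601; coinsurance €1601 × 30% = €480.30. Cost to owner: €942.30. OOP to date €1205.30. Plan pays €2063 − €942.30 = €1120.70.
Claim 3 — €1588: deductible already satisfied, so owner's share is 30% × €1588 = €476.40. Owner pays €476.40; OOP now €1681.70. Insurer: €1588 − €476.40 = €1111.60.
Claim 4 — €2312: deductible already satisfied, so owner's share is 30% × €2312 = €693.60. Owner owes €693.60 (running OOP €2375.30). Insurer: €2312 − €693.60 = €1618.40.
Claim 5 — €5785: deductible already satisfied, so owner's share is 30% × €5785 = €1735.50. OOP would hit €4110.80 > €3125, so the cap limits the owner to €3125 − €2375.30 = €749.70. Insurer: €5785 − €749.70 = €5035.30.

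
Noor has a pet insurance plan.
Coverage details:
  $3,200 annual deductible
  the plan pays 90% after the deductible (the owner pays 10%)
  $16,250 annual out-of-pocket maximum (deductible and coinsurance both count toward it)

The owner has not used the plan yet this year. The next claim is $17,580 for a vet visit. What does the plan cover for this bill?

The full $3,200 deductible is still open; $3,200 of this bill applies to it.
After the $3,200 deductible portion, $17,580 − $3,200 = $14,380 is subject to coinsurance.
10% of $14,380 = $1,438 falls to the owner.
That puts the owner's cost at $3,200 + $1,438 = $4,638 before any cap.
Cumulative spending $0 + $4,638 = $4,638 stays under the $16,250 maximum.
The insurer covers the remainder: $17,580 − $4,638 = $12,942.

$12,942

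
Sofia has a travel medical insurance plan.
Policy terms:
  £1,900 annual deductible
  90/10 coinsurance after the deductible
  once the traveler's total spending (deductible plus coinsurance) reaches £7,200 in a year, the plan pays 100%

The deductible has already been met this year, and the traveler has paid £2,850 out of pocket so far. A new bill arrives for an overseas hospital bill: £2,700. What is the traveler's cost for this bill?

With the deductible met, the entire £2,700 is subject to coinsurance.
Traveler's 10% share of £2,700 is £270.
Year-to-date out-of-pocket becomes £2,850 + £270 = £3,120, still under the £7,200 maximum, so no cap applies.

£270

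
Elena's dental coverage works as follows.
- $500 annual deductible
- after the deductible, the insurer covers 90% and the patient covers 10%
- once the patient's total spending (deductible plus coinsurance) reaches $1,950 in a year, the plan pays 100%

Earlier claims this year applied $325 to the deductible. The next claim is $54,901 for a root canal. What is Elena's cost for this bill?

$1,625

$325 of the $500 deductible is already met, leaving $175.
The remaining $54,726 (= $54,901 − $175) moves to coinsurance.
Coinsurance: $54,726 × 10% = $5,472.60.
That puts the patient's cost at $175 + $5,472.60 = $5,647.60 before any cap.
Year-to-date out-of-pocket would reach $325 + $5,647.60 = $5,972.60, above the $1,950 maximum, so the patient pays only $1,950 − $325 = $1,625.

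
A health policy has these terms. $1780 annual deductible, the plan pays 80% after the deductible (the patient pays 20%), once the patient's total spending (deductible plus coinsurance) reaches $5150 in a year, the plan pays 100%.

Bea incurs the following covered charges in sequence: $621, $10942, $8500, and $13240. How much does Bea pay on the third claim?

$1413.40

Claim 1 — $621: fully absorbed by the deductible. Patient pays $621; OOP now $621.
Claim 2 — $10942: $1159 finishes the deductible; $9783 goes to coinsurance; 20% of $9783 = $1956.60. Patient pays $3115.60; OOP now $3736.60.
Claim 3 — $8500: deductible already satisfied, so patient's share is 20% × $8500 = $1700. That would push OOP to $5436.60, over the $5150 cap, so patient pays $5150 − $3736.60 = $1413.40.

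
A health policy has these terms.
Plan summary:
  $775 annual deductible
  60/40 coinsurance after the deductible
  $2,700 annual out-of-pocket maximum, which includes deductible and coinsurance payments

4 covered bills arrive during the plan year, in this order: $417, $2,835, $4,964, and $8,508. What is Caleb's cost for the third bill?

Claim 1 ($417): entire amount goes to the deductible. Cost to patient: $417. OOP to date $417.
Claim 2 ($2,835): $358 to deductible, leaving $2,477; coinsurance $2,477 × 40% = $990.80. Patient pays $1,348.80; OOP now $1,765.80.
Claim 3 ($4,964): 40% coinsurance on $4,964 = $1,985.60. That would push OOP to $3,751.40, over the $2,700 cap, so patient pays $2,700 − $1,765.80 = $934.20.

$934.20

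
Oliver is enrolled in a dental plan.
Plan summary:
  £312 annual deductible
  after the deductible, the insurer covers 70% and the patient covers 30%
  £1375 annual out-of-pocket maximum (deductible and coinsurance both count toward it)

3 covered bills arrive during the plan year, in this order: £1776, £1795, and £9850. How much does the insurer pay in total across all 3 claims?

Bill 1, £1776: £312 to deductible, leaving £1464; patient's 30% is £439.20. Patient pays £751.20; OOP now £751.20. Insurer: £1776 − £751.20 = £1024.80.
Bill 2, £1795: deductible already satisfied, so patient's share is 30% × £1795 = £538.50. Patient pays £538.50; OOP now £1289.70. Insurer: £1795 − £538.50 = £1256.50.
Bill 3, £9850: deductible met; 30% of £9850 = £2955. OOP would hit £4244.70 > £1375, so the cap limits the patient to £1375 − £1289.70 = £85.30. Plan pays £9850 − £85.30 = £9764.70.
Insurer total = bills − patient's total = £13421 − £1375 = £12046.

£12046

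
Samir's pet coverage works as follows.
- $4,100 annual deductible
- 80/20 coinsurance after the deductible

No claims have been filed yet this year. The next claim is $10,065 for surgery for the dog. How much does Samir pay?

$5,293

Nothing has been paid toward the $4,100 deductible, so the first $4,100 of this charge is applied there.
After the $4,100 deductible portion, $10,065 − $4,100 = $5,965 is subject to coinsurance.
20% of $5,965 = $1,193 falls to the owner.
That puts the owner's cost at $4,100 + $1,193 = $5,293.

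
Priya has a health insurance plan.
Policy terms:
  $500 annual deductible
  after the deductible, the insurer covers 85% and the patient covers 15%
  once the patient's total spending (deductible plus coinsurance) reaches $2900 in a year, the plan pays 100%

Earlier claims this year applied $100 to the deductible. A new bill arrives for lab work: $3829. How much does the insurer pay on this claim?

$2914.65

$100 of the $500 deductible is already met, leaving $400.
That leaves $3829 − $400 = $3429 for coinsurance.
Coinsurance: $3429 × 15% = $514.35.
Patient responsibility before any cap: $400 + $514.35 = $914.35.
Total out-of-pocket so far would be $100 + $914.35 = $1014.35, below the $2900 cap — no reduction.
The plan picks up $3829 − $914.35 = $2914.65.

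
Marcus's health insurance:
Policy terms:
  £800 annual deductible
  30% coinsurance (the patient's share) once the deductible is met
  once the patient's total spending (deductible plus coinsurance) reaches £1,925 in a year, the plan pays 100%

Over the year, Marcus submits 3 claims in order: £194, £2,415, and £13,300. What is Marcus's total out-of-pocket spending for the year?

£1,925

Claim 1 — £194: all of it applies to the deductible. Patient owes £194 (running OOP £194).
Claim 2 — £2,415: £606 finishes the deductible; £1,809 goes to coinsurance; patient's 30% is £542.70. Patient pays £1,148.70; OOP now £1,342.70.
Claim 3 — £13,300: deductible met; 30% of £13,300 = £3,990. Adding that to £1,342.70 gives £5,332.70, past the £1,925 cap; patient pays only £1,925 − £1,342.70 = £582.30.
Total paid by the patient: £194 + £1,148.70 + £582.30 = £1,925.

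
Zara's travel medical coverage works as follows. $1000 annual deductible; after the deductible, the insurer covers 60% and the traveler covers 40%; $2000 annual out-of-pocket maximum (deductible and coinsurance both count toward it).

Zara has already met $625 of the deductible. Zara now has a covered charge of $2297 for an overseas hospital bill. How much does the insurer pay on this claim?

$625 of the $1000 deductible is already met, leaving $375.
That leaves $2297 − $375 = $1922 for coinsurance.
40% of $1922 = $768.80 falls to the traveler.
Traveler responsibility before any cap: $375 + $768.80 = $1143.80.
Cumulative spending $625 + $1143.80 = $1768.80 stays under the $2000 maximum.
The insurer covers the remainder: $2297 − $1143.80 = $1153.20.

$1153.20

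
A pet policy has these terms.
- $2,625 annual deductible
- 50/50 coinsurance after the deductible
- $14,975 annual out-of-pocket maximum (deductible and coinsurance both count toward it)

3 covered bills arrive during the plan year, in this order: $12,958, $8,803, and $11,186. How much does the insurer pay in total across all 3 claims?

$17,972

Claim 1 ($12,958): deductible takes $2,625, $10,333 remains; 50% of $10,333 = $5,166.50. Owner pays $7,791.50; OOP now $7,791.50. Plan pays $12,958 − $7,791.50 = $5,166.50.
Claim 2 ($8,803): 50% coinsurance on $8,803 = $4,401.50. Owner pays $4,401.50; OOP now $12,193. Plan pays $8,803 − $4,401.50 = $4,401.50.
Claim 3 ($11,186): deductible already satisfied, so owner's share is 50% × $11,186 = $5,593. OOP would hit $17,786 > $14,975, so the cap limits the owner to $14,975 − $12,193 = $2,782. Plan pays $11,186 − $2,782 = $8,404.
Insurer total: $5,166.50 + $4,401.50 + $8,404 = $17,972.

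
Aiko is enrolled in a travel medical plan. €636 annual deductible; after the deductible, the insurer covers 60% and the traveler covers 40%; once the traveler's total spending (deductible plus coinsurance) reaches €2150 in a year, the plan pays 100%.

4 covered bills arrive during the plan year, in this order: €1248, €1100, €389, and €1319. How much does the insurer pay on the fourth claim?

€791.40

Bill 1, €1248: €636 to deductible, leaving €612; coinsurance €612 × 40% = €244.80. Cost to traveler: €880.80. OOP to date €880.80. Plan pays €1248 − €880.80 = €367.20.
Bill 2, €1100: deductible met; 40% of €1100 = €440. Traveler pays €440; OOP now €1320.80. Insurer: €1100 − €440 = €660.
Bill 3, €389: deductible met; 40% of €389 = €155.60. Cost to traveler: €155.60. OOP to date €1476.40. Plan pays €389 − €155.60 = €233.40.
Bill 4, €1319: deductible met; 40% of €1319 = €527.60. Cost to traveler: €527.60. OOP to date €2004. Plan pays €1319 − €527.60 = €791.40.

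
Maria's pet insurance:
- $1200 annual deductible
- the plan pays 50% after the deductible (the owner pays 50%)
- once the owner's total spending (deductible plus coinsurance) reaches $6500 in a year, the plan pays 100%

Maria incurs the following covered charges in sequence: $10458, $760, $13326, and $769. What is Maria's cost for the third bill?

$291

Claim 1 — $10458: $1200 to deductible, leaving $9258; coinsurance $9258 × 50% = $4629. Owner pays $5829; OOP now $5829.
Claim 2 — $760: deductible already satisfied, so owner's share is 50% × $760 = $380. Cost to owner: $380. OOP to date $6209.
Claim 3 — $13326: 50% coinsurance on $13326 = $6663. OOP would hit $12872 > $6500, so the cap limits the owner to $6500 − $6209 = $291.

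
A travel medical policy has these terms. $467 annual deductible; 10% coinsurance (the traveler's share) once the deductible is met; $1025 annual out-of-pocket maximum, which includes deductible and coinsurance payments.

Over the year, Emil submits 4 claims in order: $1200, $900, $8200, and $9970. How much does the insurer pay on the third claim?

$7805.30

Claim 1 ($1200): deductible takes $467, $733 remains; 10% of $733 = $73.30. Cost to traveler: $540.30. OOP to date $540.30. Plan pays $1200 − $540.30 = $659.70.
Claim 2 ($900): 10% coinsurance on $900 = $90. Cost to traveler: $90. OOP to date $630.30. Plan pays $900 − $90 = $810.
Claim 3 ($8200): deductible already satisfied, so traveler's share is 10% × $8200 = $820. That would push OOP to $1450.30, over the $1025 cap, so traveler pays $1025 − $630.30 = $394.70. Insurer: $8200 − $394.70 = $7805.30.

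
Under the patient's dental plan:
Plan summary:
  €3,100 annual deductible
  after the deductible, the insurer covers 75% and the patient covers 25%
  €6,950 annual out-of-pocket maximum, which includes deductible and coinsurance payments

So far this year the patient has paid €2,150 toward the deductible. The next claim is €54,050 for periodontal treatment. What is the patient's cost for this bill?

€4,800

€2,150 of the €3,100 deductible is already met, leaving €950.
The remaining €53,100 (= €54,050 − €950) moves to coinsurance.
Patient's 25% share of €53,100 is €13,275.
Patient responsibility before any cap: €950 + €13,275 = €14,225.
Year-to-date out-of-pocket would reach €2,150 + €14,225 = €16,375, above the €6,950 maximum, so the patient pays only €6,950 − €2,150 = €4,800.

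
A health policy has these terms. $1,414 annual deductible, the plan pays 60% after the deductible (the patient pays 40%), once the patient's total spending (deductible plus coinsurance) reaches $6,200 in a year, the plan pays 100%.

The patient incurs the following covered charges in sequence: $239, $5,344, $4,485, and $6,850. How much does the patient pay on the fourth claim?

$1,324.40

Bill 1, $239: fully absorbed by the deductible. Cost to patient: $239. OOP to date $239.
Bill 2, $5,344: $1,175 finishes the deductible; $4,169 goes to coinsurance; patient's 40% is $1,667.60. Cost to patient: $2,842.60. OOP to date $3,081.60.
Bill 3, $4,485: 40% coinsurance on $4,485 = $1,794. Patient owes $1,794 (running OOP $4,875.60).
Bill 4, $6,850: 40% coinsurance on $6,850 = $2,740. Adding that to $4,875.60 gives $7,615.60, past the $6,200 cap; patient pays only $6,200 − $4,875.60 = $1,324.40.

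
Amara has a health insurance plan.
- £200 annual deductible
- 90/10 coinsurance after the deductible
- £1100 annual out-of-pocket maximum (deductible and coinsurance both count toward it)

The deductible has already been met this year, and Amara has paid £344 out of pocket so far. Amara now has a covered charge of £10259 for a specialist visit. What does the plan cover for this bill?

£9503

With the deductible met, the entire £10259 is subject to coinsurance.
Coinsurance: £10259 × 10% = £1025.90.
That would bring total out-of-pocket to £1369.90, past the £1100 cap. The patient is capped at £1100 − £344 = £756 on this claim.
Insurer pays the balance: £10259 − £756 = £9503.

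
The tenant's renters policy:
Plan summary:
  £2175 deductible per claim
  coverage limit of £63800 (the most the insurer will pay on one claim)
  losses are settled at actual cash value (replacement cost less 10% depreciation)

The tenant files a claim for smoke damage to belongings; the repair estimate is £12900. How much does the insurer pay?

£9435

Actual cash value after 10% depreciation: £12900 × 90% = £11610.
Subtract the deductible: £11610 − £2175 = £9435.
£9435 ≤ £63800, so the limit doesn't bind; insurer pays £9435.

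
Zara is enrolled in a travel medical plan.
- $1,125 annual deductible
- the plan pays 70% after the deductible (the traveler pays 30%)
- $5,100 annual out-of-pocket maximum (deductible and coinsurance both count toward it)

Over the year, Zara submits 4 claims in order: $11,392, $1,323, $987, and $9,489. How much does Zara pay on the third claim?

$296.10

Claim 1 — $11,392: $1,125 finishes the deductible; $10,267 goes to coinsurance; 30% of $10,267 = $3,080.10. Traveler pays $4,205.10; OOP now $4,205.10.
Claim 2 — $1,323: deductible met; 30% of $1,323 = $396.90. Cost to traveler: $396.90. OOP to date $4,602.
Claim 3 — $987: deductible met; 30% of $987 = $296.10. Cost to traveler: $296.10. OOP to date $4,898.10.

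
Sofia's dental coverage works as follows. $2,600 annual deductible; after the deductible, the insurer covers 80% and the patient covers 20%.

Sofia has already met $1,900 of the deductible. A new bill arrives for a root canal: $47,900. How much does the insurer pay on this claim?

Deductible still to meet: $2,600 − $1,900 = $700.
After the $700 deductible portion, $47,900 − $700 = $47,200 is subject to coinsurance.
20% of $47,200 = $9,440 falls to the patient.
Patient responsibility: $700 + $9,440 = $10,140.
The insurer covers the remainder: $47,900 − $10,140 = $37,760.

$37,760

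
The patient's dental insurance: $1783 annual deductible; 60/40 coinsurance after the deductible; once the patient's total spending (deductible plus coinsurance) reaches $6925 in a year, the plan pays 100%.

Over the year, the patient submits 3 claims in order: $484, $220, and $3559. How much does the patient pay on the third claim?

Claim 1 ($484): all of it applies to the deductible. Patient pays $484; OOP now $484.
Claim 2 ($220): all of it applies to the deductible. Patient pays $220; OOP now $704.
Claim 3 ($3559): deductible takes $1079, $2480 remains; patient's 40% is $992. Patient owes $2071 (running OOP $2775).

$2071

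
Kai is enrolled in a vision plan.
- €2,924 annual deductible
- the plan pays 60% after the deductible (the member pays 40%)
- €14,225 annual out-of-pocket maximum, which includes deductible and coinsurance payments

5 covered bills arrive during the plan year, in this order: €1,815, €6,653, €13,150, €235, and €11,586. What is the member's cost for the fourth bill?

€94

Claim 1 (€1,815): all of it applies to the deductible. Member owes €1,815 (running OOP €1,815).
Claim 2 (€6,653): €1,109 to deductible, leaving €5,544; coinsurance €5,544 × 40% = €2,217.60. Member pays €3,326.60; OOP now €5,141.60.
Claim 3 (€13,150): deductible already satisfied, so member's share is 40% × €13,150 = €5,260. Member pays €5,260; OOP now €10,401.60.
Claim 4 (€235): 40% coinsurance on €235 = €94. Member owes €94 (running OOP €10,495.60).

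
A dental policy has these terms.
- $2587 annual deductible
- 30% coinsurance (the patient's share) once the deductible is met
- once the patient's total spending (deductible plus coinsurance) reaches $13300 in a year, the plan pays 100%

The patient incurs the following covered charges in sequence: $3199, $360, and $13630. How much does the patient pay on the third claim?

#1 ($3199): deductible takes $2587, $612 remains; 30% of $612 = $183.60. Patient owes $2770.60 (running OOP $2770.60).
#2 ($360): deductible already satisfied, so patient's share is 30% × $360 = $108. Patient pays $108; OOP now $2878.60.
#3 ($13630): 30% coinsurance on $13630 = $4089. Patient owes $4089 (running OOP $6967.60).

$4089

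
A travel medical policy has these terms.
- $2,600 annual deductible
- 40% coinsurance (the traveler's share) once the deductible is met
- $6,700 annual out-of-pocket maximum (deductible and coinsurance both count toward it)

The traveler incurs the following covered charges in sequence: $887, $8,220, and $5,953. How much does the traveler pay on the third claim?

$1,497.20

Claim 1 — $887: all of it applies to the deductible. Traveler pays $887; OOP now $887.
Claim 2 — $8,220: $1,713 to deductible, leaving $6,507; traveler's 40% is $2,602.80. Cost to traveler: $4,315.80. OOP to date $5,202.80.
Claim 3 — $5,953: deductible already satisfied, so traveler's share is 40% × $5,953 = $2,381.20. That would push OOP to $7,584, over the $6,700 cap, so traveler pays $6,700 − $5,202.80 = $1,497.20.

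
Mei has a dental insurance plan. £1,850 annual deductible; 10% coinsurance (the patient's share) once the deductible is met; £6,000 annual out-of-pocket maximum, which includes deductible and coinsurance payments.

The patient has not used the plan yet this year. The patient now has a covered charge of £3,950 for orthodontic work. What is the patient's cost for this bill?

£2,060

Nothing has been paid toward the £1,850 deductible, so the first £1,850 of this charge is applied there.
After the £1,850 deductible portion, £3,950 − £1,850 = £2,100 is subject to coinsurance.
10% of £2,100 = £210 falls to the patient.
Patient responsibility before any cap: £1,850 + £210 = £2,060.
Cumulative spending £0 + £2,060 = £2,060 stays under the £6,000 maximum.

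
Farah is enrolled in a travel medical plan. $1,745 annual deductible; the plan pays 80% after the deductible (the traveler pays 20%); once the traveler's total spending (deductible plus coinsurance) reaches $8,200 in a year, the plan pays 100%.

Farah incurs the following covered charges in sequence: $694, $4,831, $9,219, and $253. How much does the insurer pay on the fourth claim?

#1 ($694): all of it applies to the deductible. Traveler owes $694 (running OOP $694). Plan pays $694 − $694 = $0.
#2 ($4,831): $1,051 finishes the deductible; $3,780 goes to coinsurance; coinsurance $3,780 × 20% = $756. Traveler owes $1,807 (running OOP $2,501). Insurer: $4,831 − $1,807 = $3,024.
#3 ($9,219): 20% coinsurance on $9,219 = $1,843.80. Traveler owes $1,843.80 (running OOP $4,344.80). Plan pays $9,219 − $1,843.80 = $7,375.20.
#4 ($253): 20% coinsurance on $253 = $50.60. Cost to traveler: $50.60. OOP to date $4,395.40. Insurer: $253 − $50.60 = $202.40.

$202.40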